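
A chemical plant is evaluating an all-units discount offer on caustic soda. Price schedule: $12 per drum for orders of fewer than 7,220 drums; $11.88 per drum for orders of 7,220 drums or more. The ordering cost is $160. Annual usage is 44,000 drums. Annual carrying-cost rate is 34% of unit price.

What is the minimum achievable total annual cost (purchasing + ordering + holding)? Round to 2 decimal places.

H₁ = 34%×$12 = $4.0800;  H₂ = 34%×$11.88 = $4.0392
EOQ₁ = √(2×44,000×160/4.0800) = 1,857.68  (< 7,220, feasible at tier 1)
EOQ₂ = √(2×44,000×160/4.0392) = 1,867.04  (< 7,220 → use Q = 7,220 at tier-2 price)
TC(tier 1 (EOQ₁), Q≈1,857.7) = $535,579.34
TC(tier 2, Q≈7,220.0) = $538,276.58
Minimum at tier 1 (EOQ₁): $535,579.34

$535,579.34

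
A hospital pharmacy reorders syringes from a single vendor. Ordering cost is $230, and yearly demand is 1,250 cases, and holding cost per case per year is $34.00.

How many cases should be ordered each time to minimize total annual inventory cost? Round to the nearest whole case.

130 cases

Optimal lot size Q* = (2 × 1,250 × $230 / $34)^½ ≈ 130.05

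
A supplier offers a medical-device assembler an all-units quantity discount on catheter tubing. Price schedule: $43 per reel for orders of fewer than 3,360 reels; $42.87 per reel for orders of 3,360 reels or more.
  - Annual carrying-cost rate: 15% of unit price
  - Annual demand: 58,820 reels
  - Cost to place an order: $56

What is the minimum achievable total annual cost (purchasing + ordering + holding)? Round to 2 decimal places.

$2,533,396.97

H₁ = 15%×$43 = $6.4500;  H₂ = 15%×$42.87 = $6.4305
EOQ₁ = √(2×58,820×56/6.4500) = 1,010.63  (< 3,360, feasible at tier 1)
EOQ₂ = √(2×58,820×56/6.4305) = 1,012.16  (< 3,360 → use Q = 3,360 at tier-2 price)
TC(tier 1 (EOQ₁), Q≈1,010.6) = $2,535,778.56
TC(tier 2, Q≈3,360.0) = $2,533,396.97
Minimum at tier 2: $2,533,396.97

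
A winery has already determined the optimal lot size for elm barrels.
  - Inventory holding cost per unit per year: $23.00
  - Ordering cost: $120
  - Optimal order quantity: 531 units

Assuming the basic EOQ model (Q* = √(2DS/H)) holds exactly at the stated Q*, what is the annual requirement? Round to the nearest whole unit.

From Q* = √(2DS/H) ⇒ Q*² = 2DS/H.
D = Q²H / (2S) = 531² × 23 / (2 × 120) = 27,021.26

27,021 units per year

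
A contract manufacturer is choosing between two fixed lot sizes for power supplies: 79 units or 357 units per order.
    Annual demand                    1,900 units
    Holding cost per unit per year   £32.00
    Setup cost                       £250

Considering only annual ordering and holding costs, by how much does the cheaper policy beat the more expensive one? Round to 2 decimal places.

Annual cost at Q: ordering D·S/Q plus holding Q·H/2.
TC(79) = (1,900/79)×250 + (79/2)×32 = £7,276.66
TC(357) = (1,900/357)×250 + (357/2)×32 = £7,042.53
Lots of 357 are cheaper by £234.13.

£234.13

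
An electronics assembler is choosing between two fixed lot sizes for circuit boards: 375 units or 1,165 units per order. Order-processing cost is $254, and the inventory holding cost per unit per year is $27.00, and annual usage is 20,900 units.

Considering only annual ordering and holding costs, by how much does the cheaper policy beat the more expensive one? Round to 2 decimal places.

$1,065.47

For each Q, cost = (D/Q)·S + (Q/2)·H.
TC(375) = (20,900/375)×254 + (375/2)×27 = $19,218.77
TC(1,165) = (20,900/1,165)×254 + (1,165/2)×27 = $20,284.24
Lots of 375 are cheaper by $1,065.47.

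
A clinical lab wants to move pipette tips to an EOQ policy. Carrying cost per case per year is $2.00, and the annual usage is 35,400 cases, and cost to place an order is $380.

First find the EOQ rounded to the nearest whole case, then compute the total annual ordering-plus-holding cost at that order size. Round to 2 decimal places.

$7,335.39

EOQ = √(2DS/H) = √(2 × 35,400 × 380 / 2)
    = √(13,452,000.00) ≈ 3,667.70 → Q = 3,668 cases
Ordering: D/Q × S = 35,400/3,668 × $380 = $3,667.39
Holding:  Q/2 × H = 3,668/2 × $2 = $3,668.00
Total = $3,667.39 + $3,668.00 = $7,335.39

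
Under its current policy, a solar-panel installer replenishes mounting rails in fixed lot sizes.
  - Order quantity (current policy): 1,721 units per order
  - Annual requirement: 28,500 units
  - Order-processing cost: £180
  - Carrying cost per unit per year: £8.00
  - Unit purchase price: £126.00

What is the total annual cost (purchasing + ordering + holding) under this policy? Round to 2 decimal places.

Ordering: D/Q × S = 28,500/1,721 × £180 = £2,980.83
Holding:  Q/2 × H = 1,721/2 × £8 = £6,884.00
Purchase cost = D·C = 28,500 × 126 = £3,591,000.00
Total = £2,980.83 + £6,884.00 + £3,591,000.00 = £3,600,864.83

£3,600,864.83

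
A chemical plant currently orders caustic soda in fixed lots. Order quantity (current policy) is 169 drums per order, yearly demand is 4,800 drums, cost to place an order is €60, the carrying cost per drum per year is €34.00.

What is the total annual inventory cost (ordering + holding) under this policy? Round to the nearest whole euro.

Orders/yr = 4,800/169 = 28.402; ordering cost = 28.402 × €60 = €1,704.14
Average inventory = 169/2 = 84.5; holding cost = 84.5 × €34 = €2,873.00
Total = €1,704.14 + €2,873.00 = €4,577.14

€4,577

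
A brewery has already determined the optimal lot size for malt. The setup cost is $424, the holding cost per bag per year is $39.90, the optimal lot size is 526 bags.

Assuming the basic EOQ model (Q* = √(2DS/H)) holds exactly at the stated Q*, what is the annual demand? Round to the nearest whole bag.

From Q* = √(2DS/H) ⇒ Q*² = 2DS/H.
D = Q²H / (2S) = 526² × 39.9 / (2 × 424) = 13,018.13

13,018 bags per year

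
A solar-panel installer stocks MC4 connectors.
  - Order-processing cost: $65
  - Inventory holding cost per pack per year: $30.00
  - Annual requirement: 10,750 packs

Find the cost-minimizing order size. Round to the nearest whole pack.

216 packs

Optimal lot size Q* = (2 × 10,750 × $65 / $30)^½ ≈ 215.83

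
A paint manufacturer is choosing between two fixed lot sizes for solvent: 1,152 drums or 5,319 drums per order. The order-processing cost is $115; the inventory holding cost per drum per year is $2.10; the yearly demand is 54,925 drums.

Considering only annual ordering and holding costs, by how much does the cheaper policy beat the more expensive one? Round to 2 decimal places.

$79.90

Annual cost at Q: ordering D·S/Q plus holding Q·H/2.
TC(1,152) = (54,925/1,152)×115 + (1,152/2)×2.1 = $6,692.56
TC(5,319) = (54,925/5,319)×115 + (5,319/2)×2.1 = $6,772.46
|ΔTC| = |$6,692.56 − $6,772.46| = $79.90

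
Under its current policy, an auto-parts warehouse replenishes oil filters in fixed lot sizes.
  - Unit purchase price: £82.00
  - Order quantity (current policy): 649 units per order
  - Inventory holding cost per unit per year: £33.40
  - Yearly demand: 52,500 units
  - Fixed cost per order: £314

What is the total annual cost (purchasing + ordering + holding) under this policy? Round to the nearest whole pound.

Orders/yr = 52,500/649 = 80.894; ordering cost = 80.894 × £314 = £25,400.62
Average inventory = 649/2 = 324.5; holding cost = 324.5 × £33.4 = £10,838.30
Purchase cost = D·C = 52,500 × 82 = £4,305,000.00
Total = £25,400.62 + £10,838.30 + £4,305,000.00 = £4,341,238.92

£4,341,239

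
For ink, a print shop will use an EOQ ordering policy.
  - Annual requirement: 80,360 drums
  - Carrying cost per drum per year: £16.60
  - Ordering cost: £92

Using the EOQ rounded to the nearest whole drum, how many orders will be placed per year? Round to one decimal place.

85.1 orders per year

Q* = √(2·D·S / H) = √(2·80,360·92 / 16.6) = √890,737.3 ≈ 943.79 → Q = 944
Orders per year = D/Q = 80,360 / 944 = 85.127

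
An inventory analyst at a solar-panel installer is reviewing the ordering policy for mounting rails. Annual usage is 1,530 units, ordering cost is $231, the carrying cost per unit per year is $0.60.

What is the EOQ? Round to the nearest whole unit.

1,085 units

2DS/H = 2·1,530·231/0.6 = 1,178,100.00
EOQ = √1,178,100.00 ≈ 1,085.40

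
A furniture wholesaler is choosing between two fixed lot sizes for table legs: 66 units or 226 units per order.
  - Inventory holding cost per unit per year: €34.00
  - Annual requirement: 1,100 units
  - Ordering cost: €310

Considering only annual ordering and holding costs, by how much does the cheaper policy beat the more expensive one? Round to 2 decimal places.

Annual cost at Q: ordering D·S/Q plus holding Q·H/2.
TC(66) = (1,100/66)×310 + (66/2)×34 = €6,288.67
TC(226) = (1,100/226)×310 + (226/2)×34 = €5,350.85
Lots of 226 are cheaper by €937.82.

€937.82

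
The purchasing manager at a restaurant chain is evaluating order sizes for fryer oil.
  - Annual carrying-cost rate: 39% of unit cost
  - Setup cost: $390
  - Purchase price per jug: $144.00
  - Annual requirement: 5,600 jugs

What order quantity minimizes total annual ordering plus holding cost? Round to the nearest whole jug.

H = i·C = 0.39 × $144 = $56.1600 per jug-year
2DS/H = 2·5,600·390/56.16 = 77,777.78
EOQ = √77,777.78 ≈ 278.89

279 jugs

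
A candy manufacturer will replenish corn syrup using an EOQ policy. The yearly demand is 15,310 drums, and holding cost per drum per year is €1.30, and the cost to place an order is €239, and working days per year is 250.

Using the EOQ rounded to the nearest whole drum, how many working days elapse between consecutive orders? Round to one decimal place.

38.7 days

Q* = √(2·D·S / H) = √(2·15,310·239 / 1.3) = √5,629,369.2 ≈ 2,372.63 → Q = 2,373 drums
Cycle time = (working days × Q)/D = (250 × 2,373) / 15,310 = 38.749 days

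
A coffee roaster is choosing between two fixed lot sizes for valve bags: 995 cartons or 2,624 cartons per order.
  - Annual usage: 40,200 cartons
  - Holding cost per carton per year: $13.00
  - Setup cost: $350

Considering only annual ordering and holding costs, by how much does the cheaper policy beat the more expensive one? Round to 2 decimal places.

$1,809.84

TC(Q) = (D/Q)S + (Q/2)H
TC(995) = (40,200/995)×350 + (995/2)×13 = $20,608.20
TC(2,624) = (40,200/2,624)×350 + (2,624/2)×13 = $22,418.04
Lots of 995 are cheaper by $1,809.84.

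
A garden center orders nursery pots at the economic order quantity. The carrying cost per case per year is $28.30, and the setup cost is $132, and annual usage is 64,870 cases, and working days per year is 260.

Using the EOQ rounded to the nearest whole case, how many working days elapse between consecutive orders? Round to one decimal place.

3.1 days

2DS/H = 2·64,870·132/28.3 = 605,147.70
EOQ = √605,147.70 ≈ 777.91 → Q = 778 cases
Cycle time = (working days × Q)/D = (260 × 778) / 64,870 = 3.118 days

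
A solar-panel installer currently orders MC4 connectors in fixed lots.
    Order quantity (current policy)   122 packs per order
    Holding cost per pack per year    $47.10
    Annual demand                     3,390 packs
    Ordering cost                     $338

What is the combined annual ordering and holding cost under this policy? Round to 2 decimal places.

$12,265.07

Orders/yr = 3,390/122 = 27.787; ordering cost = 27.787 × $338 = $9,391.97
Average inventory = 122/2 = 61; holding cost = 61 × $47.1 = $2,873.10
Total = $9,391.97 + $2,873.10 = $12,265.07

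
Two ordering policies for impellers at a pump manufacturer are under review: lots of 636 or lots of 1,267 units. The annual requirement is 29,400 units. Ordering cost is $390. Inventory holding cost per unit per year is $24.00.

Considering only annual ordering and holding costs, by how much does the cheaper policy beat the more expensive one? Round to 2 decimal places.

TC(Q) = (D/Q)S + (Q/2)H
TC(636) = (29,400/636)×390 + (636/2)×24 = $25,660.30
TC(1,267) = (29,400/1,267)×390 + (1,267/2)×24 = $24,253.72
Lots of 1,267 are cheaper by $1,406.58.

$1,406.58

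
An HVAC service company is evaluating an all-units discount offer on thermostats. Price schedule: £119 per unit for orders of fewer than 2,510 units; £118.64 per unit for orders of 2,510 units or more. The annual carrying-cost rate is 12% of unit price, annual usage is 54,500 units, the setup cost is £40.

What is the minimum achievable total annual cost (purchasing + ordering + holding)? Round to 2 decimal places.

£6,484,615.71

H₁ = 12%×£119 = £14.2800;  H₂ = 12%×£118.64 = £14.2368
EOQ₁ = √(2×54,500×40/14.2800) = 552.56  (< 2,510, feasible at tier 1)
EOQ₂ = √(2×54,500×40/14.2368) = 553.40  (< 2,510 → use Q = 2,510 at tier-2 price)
TC(tier 1 (EOQ₁), Q≈552.6) = £6,493,390.55
TC(tier 2, Q≈2,510.0) = £6,484,615.71
Minimum at tier 2: £6,484,615.71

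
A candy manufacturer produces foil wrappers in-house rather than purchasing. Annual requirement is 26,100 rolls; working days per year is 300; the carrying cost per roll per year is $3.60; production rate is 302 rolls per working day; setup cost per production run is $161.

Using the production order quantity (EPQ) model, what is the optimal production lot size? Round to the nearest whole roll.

Daily demand d = 26,100/300 = 87.000; p = 302; 1 − d/p = 0.71192
EPQ = √(2DS / (H(1 − d/p)))
    = √(2 × 26,100 × 161 / (3.6 × 0.71192)) ≈ 1,810.84

1,811 rolls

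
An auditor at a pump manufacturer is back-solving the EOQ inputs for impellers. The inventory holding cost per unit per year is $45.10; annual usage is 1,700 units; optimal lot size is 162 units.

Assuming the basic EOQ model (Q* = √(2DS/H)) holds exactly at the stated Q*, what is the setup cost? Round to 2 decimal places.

EOQ relation: Q² = 2DS/H, so rearrange for the unknown.
S = Q²H / (2D) = 162² × 45.1 / (2 × 1,700) = 348.1189

$348.12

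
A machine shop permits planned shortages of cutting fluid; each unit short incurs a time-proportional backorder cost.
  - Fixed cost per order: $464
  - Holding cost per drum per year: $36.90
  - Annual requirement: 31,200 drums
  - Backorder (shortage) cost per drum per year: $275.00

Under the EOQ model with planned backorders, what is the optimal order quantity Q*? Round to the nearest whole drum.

Q* = √(2DS/H) · √((H + b)/b)
   = √(2 × 31,200 × 464 / 36.9) · √((36.9 + 275) / 275)
   = 885.805 × 1.0650 ≈ 943.36

943 drums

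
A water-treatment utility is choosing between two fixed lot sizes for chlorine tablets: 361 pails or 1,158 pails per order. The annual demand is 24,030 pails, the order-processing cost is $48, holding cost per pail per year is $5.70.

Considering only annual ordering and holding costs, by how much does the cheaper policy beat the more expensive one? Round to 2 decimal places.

Annual cost at Q: ordering D·S/Q plus holding Q·H/2.
TC(361) = (24,030/361)×48 + (361/2)×5.7 = $4,223.97
TC(1,158) = (24,030/1,158)×48 + (1,158/2)×5.7 = $4,296.36
Cheaper: Q = 361.  Difference = $72.39

$72.39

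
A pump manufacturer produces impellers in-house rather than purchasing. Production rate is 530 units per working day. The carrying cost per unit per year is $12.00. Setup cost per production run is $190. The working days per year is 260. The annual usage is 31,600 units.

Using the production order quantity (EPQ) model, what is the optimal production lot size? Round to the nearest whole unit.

Daily demand d = 31,600/260 = 121.538; p = 530; 1 − d/p = 0.77068
EPQ = √(2DS / (H(1 − d/p)))
    = √(2 × 31,600 × 190 / (12 × 0.77068)) ≈ 1,139.48

1,139 units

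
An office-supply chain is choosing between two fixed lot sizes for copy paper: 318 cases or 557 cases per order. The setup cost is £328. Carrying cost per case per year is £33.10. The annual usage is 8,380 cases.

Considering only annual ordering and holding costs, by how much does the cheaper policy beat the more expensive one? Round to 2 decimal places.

£246.65

For each Q, cost = (D/Q)·S + (Q/2)·H.
TC(318) = (8,380/318)×328 + (318/2)×33.1 = £13,906.42
TC(557) = (8,380/557)×328 + (557/2)×33.1 = £14,153.07
Cheaper: Q = 318.  Difference = £246.65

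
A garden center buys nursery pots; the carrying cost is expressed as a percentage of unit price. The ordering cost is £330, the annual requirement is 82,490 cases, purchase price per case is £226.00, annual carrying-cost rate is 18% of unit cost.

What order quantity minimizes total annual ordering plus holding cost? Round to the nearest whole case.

H = i·C = 0.18 × £226 = £40.6800 per case-year
2DS/H = 2·82,490·330/40.68 = 1,338,333.33
EOQ = √1,338,333.33 ≈ 1,156.86

1,157 cases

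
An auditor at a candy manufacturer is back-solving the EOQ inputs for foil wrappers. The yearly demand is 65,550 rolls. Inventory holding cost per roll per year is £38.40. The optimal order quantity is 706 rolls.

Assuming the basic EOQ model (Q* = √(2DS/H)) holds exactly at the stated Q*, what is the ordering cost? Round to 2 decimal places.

£145.99

EOQ relation: Q² = 2DS/H, so rearrange for the unknown.
S = Q²H / (2D) = 706² × 38.4 / (2 × 65,550) = 145.9950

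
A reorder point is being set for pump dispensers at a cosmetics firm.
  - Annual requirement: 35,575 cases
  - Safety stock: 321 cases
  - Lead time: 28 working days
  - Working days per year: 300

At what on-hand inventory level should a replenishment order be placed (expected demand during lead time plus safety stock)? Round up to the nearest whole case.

Daily demand d = 35,575 / 300 = 118.583 cases/day
Demand during lead time = 118.583 × 28 = 3,320.33
Reorder point = 3,320.33 + 321 = 3,641.33 → round up

3,642 cases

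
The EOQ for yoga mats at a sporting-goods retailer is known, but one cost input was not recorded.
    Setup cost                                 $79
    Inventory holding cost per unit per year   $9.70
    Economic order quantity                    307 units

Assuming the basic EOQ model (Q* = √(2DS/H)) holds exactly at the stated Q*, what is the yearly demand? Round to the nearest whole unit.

EOQ relation: Q² = 2DS/H, so rearrange for the unknown.
D = Q²H / (2S) = 307² × 9.7 / (2 × 79) = 5,786.17

5,786 units per year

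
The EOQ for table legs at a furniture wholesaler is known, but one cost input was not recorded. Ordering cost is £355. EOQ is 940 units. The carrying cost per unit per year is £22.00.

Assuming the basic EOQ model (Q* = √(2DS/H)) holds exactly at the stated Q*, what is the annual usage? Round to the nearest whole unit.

27,379 units per year

Since Q* = (2DS/H)^½, squaring gives Q*²·H = 2DS.
D = Q²H / (2S) = 940² × 22 / (2 × 355) = 27,379.15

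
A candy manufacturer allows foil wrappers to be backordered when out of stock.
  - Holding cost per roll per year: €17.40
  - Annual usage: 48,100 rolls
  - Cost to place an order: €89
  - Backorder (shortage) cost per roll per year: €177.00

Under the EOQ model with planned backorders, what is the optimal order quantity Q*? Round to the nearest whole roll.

735 rolls

Basic EOQ = √(2·48,100·89/17.4) = 701.468
Backorder adjustment √((H+b)/b) = √((17.4+177)/177) = 1.0480
Q* = 701.468 × 1.0480 ≈ 735.14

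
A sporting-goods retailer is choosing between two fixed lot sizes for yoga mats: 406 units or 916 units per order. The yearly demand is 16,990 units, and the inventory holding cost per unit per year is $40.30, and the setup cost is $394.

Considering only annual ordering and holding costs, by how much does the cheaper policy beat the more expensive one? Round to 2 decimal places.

$1,096.59

TC(Q) = (D/Q)S + (Q/2)H
TC(406) = (16,990/406)×394 + (406/2)×40.3 = $24,668.73
TC(916) = (16,990/916)×394 + (916/2)×40.3 = $25,765.33
Lots of 406 are cheaper by $1,096.59.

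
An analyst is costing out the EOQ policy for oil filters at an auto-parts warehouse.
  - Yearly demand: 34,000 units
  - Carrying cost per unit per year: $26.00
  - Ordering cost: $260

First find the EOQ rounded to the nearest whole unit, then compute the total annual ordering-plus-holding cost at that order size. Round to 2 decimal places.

$21,440.15

Q* = √(2·D·S / H) = √(2·34,000·260 / 26) = √680,000.0 ≈ 824.62 → Q = 825 units
Ordering: D/Q × S = 34,000/825 × $260 = $10,715.15
Holding:  Q/2 × H = 825/2 × $26 = $10,725.00
Total = $10,715.15 + $10,725.00 = $21,440.15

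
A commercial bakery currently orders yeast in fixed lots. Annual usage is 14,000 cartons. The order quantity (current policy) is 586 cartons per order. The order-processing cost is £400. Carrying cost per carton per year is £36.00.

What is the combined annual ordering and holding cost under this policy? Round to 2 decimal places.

Annual ordering cost = (D/Q)·S = (14,000/586) × 400 = £9,556.31
Annual holding cost  = (Q/2)·H = (586/2) × 36 = £10,548.00
Total = £9,556.31 + £10,548.00 = £20,104.31

£20,104.31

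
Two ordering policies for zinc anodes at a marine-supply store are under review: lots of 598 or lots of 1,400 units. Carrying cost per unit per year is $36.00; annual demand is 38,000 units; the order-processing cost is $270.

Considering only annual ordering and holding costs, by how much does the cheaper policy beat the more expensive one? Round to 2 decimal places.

$4,607.38

For each Q, cost = (D/Q)·S + (Q/2)·H.
TC(598) = (38,000/598)×270 + (598/2)×36 = $27,921.19
TC(1,400) = (38,000/1,400)×270 + (1,400/2)×36 = $32,528.57
Lots of 598 are cheaper by $4,607.38.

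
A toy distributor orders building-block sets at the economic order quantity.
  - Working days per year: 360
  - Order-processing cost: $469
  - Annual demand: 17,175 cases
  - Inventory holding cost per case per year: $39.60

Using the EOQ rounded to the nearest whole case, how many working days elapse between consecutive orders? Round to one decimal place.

2DS/H = 2·17,175·469/39.6 = 406,821.97
EOQ = √406,821.97 ≈ 637.83 → Q = 638 cases
Cycle time = (working days × Q)/D = (360 × 638) / 17,175 = 13.373 days

13.4 days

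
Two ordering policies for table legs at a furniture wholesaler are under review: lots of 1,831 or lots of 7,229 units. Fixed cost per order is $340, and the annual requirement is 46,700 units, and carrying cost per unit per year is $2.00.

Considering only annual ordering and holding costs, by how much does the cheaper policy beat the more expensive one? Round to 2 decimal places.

$1,077.33

For each Q, cost = (D/Q)·S + (Q/2)·H.
TC(1,831) = (46,700/1,831)×340 + (1,831/2)×2 = $10,502.76
TC(7,229) = (46,700/7,229)×340 + (7,229/2)×2 = $9,425.43
|ΔTC| = |$10,502.76 − $9,425.43| = $1,077.33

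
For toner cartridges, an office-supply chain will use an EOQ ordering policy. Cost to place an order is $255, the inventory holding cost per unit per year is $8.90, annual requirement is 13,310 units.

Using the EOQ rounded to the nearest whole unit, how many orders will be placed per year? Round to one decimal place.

15.2 orders per year

Q* = √(2·D·S / H) = √(2·13,310·255 / 8.9) = √762,707.9 ≈ 873.33 → Q = 873
N = D/Q = 13,310/873 ≈ 15.246 orders/yr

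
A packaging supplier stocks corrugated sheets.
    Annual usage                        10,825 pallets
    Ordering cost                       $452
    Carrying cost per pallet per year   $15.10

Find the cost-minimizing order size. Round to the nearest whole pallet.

805 pallets

Q* = √(2·D·S / H) = √(2·10,825·452 / 15.1) = √648,066.2 ≈ 805.03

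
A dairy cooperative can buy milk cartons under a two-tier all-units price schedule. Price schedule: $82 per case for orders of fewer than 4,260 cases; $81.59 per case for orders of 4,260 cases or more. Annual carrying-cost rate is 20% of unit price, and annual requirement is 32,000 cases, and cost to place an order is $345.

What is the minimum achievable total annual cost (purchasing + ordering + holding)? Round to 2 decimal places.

$2,643,029.24

H₁ = 20%×$82 = $16.4000;  H₂ = 20%×$81.59 = $16.3180
EOQ₁ = √(2×32,000×345/16.4000) = 1,160.32  (< 4,260, feasible at tier 1)
EOQ₂ = √(2×32,000×345/16.3180) = 1,163.23  (< 4,260 → use Q = 4,260 at tier-2 price)
TC(tier 1 (EOQ₁), Q≈1,160.3) = $2,643,029.24
TC(tier 2, Q≈4,260.0) = $2,648,228.89
Minimum at tier 1 (EOQ₁): $2,643,029.24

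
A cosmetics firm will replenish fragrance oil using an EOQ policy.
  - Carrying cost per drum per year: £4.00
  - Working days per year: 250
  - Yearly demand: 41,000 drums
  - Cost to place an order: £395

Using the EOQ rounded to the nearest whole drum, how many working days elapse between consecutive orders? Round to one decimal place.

2DS/H = 2·41,000·395/4 = 8,097,500.00
EOQ = √8,097,500.00 ≈ 2,845.61 → Q = 2,846 drums
Days between orders = 250 / (D/Q) = 250 / 14.406 ≈ 17.354

17.4 days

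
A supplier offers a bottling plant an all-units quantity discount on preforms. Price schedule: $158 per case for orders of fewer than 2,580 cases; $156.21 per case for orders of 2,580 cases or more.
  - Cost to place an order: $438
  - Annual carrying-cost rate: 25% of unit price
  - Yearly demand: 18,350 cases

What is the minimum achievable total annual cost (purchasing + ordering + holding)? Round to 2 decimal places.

H₁ = 25%×$158 = $39.5000;  H₂ = 25%×$156.21 = $39.0525
EOQ₁ = √(2×18,350×438/39.5000) = 637.93  (< 2,580, feasible at tier 1)
EOQ₂ = √(2×18,350×438/39.0525) = 641.57  (< 2,580 → use Q = 2,580 at tier-2 price)
TC(tier 1 (EOQ₁), Q≈637.9) = $2,924,498.15
TC(tier 2, Q≈2,580.0) = $2,919,946.46
Minimum at tier 2: $2,919,946.46

$2,919,946.46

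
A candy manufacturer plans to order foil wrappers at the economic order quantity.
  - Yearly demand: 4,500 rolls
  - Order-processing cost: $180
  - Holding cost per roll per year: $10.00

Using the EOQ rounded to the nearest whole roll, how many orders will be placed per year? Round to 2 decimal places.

11.19 orders per year

Optimal lot size Q* = (2 × 4,500 × $180 / $10)^½ ≈ 402.49 → Q = 402
N = D/Q = 4,500/402 ≈ 11.194 orders/yr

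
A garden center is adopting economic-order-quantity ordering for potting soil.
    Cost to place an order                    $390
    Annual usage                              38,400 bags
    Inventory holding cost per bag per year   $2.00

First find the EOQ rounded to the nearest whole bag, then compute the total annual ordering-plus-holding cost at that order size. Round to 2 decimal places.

Optimal lot size Q* = (2 × 38,400 × $390 / $2)^½ ≈ 3,869.88 → Q = 3,870 bags
Ordering: D/Q × S = 38,400/3,870 × $390 = $3,869.77
Holding:  Q/2 × H = 3,870/2 × $2 = $3,870.00
Total = $3,869.77 + $3,870.00 = $7,739.77

$7,739.77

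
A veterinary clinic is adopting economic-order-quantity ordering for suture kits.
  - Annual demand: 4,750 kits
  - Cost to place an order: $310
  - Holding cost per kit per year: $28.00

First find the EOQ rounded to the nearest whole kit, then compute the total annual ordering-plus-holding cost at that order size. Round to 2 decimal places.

$9,080.75

2DS/H = 2·4,750·310/28 = 105,178.57
EOQ = √105,178.57 ≈ 324.31 → Q = 324 kits
Orders/yr = 4,750/324 = 14.660; ordering cost = 14.660 × $310 = $4,544.75
Average inventory = 324/2 = 162; holding cost = 162 × $28 = $4,536.00
Total = $4,544.75 + $4,536.00 = $9,080.75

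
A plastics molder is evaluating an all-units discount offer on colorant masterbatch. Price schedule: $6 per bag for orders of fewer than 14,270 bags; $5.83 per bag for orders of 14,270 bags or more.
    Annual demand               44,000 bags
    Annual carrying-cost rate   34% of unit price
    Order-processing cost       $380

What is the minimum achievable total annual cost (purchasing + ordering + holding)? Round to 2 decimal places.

H₁ = 34%×$6 = $2.0400;  H₂ = 34%×$5.83 = $1.9822
EOQ₁ = √(2×44,000×380/2.0400) = 4,048.72  (< 14,270, feasible at tier 1)
EOQ₂ = √(2×44,000×380/1.9822) = 4,107.33  (< 14,270 → use Q = 14,270 at tier-2 price)
TC(tier 1 (EOQ₁), Q≈4,048.7) = $272,259.39
TC(tier 2, Q≈14,270.0) = $271,834.69
Minimum at tier 2: $271,834.69

$271,834.69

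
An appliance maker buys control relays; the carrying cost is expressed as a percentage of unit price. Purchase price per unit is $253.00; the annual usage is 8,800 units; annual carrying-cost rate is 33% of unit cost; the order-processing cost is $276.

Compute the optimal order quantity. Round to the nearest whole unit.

241 units

Holding cost per unit per year: H = 33% × $253 = $83.4900
EOQ = √(2DS/H) = √(2 × 8,800 × 276 / 83.49)
    = √(58,181.82) ≈ 241.21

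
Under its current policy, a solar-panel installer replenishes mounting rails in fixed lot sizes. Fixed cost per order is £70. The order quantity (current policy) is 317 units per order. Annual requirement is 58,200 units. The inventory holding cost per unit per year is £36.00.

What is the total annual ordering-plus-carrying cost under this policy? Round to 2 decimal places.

Annual ordering cost = (D/Q)·S = (58,200/317) × 70 = £12,851.74
Annual holding cost  = (Q/2)·H = (317/2) × 36 = £5,706.00
Total = £12,851.74 + £5,706.00 = £18,557.74

£18,557.74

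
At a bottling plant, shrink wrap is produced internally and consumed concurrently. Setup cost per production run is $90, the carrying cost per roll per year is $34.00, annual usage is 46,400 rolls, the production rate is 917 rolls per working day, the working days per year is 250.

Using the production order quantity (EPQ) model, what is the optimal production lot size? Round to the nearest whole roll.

555 rolls

d = 46,400/250 = 185.6000 rolls/day;  effective holding cost H(1 − d/p) = 34·(1 − 185.6000/917) = 27.11843
Q* = √(2DS / H_eff) = √(2·46,400·90 / 27.11843) ≈ 554.96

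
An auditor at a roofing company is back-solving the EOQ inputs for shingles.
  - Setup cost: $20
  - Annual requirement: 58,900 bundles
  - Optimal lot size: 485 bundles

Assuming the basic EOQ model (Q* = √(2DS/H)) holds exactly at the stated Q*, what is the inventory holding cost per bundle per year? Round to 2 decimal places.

Since Q* = (2DS/H)^½, squaring gives Q*²·H = 2DS.
H = 2DS / Q² = 2 × 58,900 × 20 / 485² = 10.0159

$10.02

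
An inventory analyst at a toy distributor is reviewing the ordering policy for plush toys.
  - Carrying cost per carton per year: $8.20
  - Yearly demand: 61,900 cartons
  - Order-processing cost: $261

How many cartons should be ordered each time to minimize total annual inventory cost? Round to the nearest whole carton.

Q* = √(2·D·S / H) = √(2·61,900·261 / 8.2) = √3,940,463.4 ≈ 1,985.06

1,985 cartons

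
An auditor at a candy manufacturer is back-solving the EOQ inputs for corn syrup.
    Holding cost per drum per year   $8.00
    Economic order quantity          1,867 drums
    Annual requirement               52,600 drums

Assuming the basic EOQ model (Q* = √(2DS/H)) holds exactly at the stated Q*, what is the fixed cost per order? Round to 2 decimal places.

From Q* = √(2DS/H) ⇒ Q*² = 2DS/H.
S = Q²H / (2D) = 1,867² × 8 / (2 × 52,600) = 265.0714

$265.07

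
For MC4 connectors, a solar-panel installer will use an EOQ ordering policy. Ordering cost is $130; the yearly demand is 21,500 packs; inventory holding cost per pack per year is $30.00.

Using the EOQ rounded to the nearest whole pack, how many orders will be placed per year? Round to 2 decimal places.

49.77 orders per year

EOQ = √(2DS/H) = √(2 × 21,500 × 130 / 30)
    = √(186,333.33) ≈ 431.66 → Q = 432
Orders per year = D/Q = 21,500 / 432 = 49.769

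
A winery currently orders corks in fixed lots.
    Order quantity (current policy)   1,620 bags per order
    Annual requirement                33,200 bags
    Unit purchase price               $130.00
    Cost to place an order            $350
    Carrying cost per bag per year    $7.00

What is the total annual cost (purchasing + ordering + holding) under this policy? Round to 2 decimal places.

$4,328,842.84

Orders/yr = 33,200/1,620 = 20.494; ordering cost = 20.494 × $350 = $7,172.84
Average inventory = 1,620/2 = 810; holding cost = 810 × $7 = $5,670.00
Purchase cost = D·C = 33,200 × 130 = $4,316,000.00
Total = $7,172.84 + $5,670.00 + $4,316,000.00 = $4,328,842.84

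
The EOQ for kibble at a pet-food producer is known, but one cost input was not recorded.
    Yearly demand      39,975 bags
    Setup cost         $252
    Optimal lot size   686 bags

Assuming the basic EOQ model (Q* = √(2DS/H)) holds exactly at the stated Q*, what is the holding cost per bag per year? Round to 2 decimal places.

From Q* = √(2DS/H) ⇒ Q*² = 2DS/H.
H = 2DS / Q² = 2 × 39,975 × 252 / 686² = 42.8125

$42.81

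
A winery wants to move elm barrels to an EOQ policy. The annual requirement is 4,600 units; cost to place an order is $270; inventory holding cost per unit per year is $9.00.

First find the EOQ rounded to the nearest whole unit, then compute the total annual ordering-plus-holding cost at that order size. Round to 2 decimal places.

Optimal lot size Q* = (2 × 4,600 × $270 / $9)^½ ≈ 525.36 → Q = 525 units
Ordering: D/Q × S = 4,600/525 × $270 = $2,365.71
Holding:  Q/2 × H = 525/2 × $9 = $2,362.50
Total = $2,365.71 + $2,362.50 = $4,728.21

$4,728.21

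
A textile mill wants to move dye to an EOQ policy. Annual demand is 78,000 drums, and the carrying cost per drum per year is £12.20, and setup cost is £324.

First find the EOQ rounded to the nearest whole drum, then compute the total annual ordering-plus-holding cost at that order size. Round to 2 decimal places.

Optimal lot size Q* = (2 × 78,000 × £324 / £12.2)^½ ≈ 2,035.42 → Q = 2,035 drums
Annual ordering cost = (D/Q)·S = (78,000/2,035) × 324 = £12,418.67
Annual holding cost  = (Q/2)·H = (2,035/2) × 12.2 = £12,413.50
Total = £12,418.67 + £12,413.50 = £24,832.17

£24,832.17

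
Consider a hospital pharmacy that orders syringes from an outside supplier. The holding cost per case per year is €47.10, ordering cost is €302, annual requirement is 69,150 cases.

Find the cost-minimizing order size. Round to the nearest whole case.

Q* = √(2·D·S / H) = √(2·69,150·302 / 47.1) = √886,764.3 ≈ 941.68

942 cases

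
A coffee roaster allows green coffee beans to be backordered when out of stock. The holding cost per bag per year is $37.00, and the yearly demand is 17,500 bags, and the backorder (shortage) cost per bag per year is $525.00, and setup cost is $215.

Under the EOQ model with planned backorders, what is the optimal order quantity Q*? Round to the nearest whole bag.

467 bags

Q* = √(2DS/H) · √((H + b)/b)
   = √(2 × 17,500 × 215 / 37) · √((37 + 525) / 525)
   = 450.975 × 1.0346 ≈ 466.60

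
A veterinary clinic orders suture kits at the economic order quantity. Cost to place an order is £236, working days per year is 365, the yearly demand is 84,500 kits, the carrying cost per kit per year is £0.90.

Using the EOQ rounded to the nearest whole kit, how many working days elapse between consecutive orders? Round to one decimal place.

Optimal lot size Q* = (2 × 84,500 × £236 / £0.9)^½ ≈ 6,656.99 → Q = 6,657 kits
T = Q/D × 365 days = 6,657/84,500 × 365 = 28.755 days

28.8 days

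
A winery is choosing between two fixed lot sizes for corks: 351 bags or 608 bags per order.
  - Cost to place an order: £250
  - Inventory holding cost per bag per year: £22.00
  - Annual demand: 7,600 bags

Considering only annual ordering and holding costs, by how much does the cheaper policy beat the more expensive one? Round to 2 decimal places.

£538.89

For each Q, cost = (D/Q)·S + (Q/2)·H.
TC(351) = (7,600/351)×250 + (351/2)×22 = £9,274.11
TC(608) = (7,600/608)×250 + (608/2)×22 = £9,813.00
Cheaper: Q = 351.  Difference = £538.89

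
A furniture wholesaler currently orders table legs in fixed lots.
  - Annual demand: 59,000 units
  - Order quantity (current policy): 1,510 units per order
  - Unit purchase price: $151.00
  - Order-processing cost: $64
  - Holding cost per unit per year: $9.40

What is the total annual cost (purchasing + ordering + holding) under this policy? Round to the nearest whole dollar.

$8,918,598

Annual ordering cost = (D/Q)·S = (59,000/1,510) × 64 = $2,500.66
Annual holding cost  = (Q/2)·H = (1,510/2) × 9.4 = $7,097.00
Purchase cost = D·C = 59,000 × 151 = $8,909,000.00
Total = $2,500.66 + $7,097.00 + $8,909,000.00 = $8,918,597.66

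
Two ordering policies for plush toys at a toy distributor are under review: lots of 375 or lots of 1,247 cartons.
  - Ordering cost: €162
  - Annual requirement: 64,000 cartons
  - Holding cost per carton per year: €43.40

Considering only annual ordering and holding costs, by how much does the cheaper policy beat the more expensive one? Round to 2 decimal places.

€411.25

For each Q, cost = (D/Q)·S + (Q/2)·H.
TC(375) = (64,000/375)×162 + (375/2)×43.4 = €35,785.50
TC(1,247) = (64,000/1,247)×162 + (1,247/2)×43.4 = €35,374.25
|ΔTC| = |€35,785.50 − €35,374.25| = €411.25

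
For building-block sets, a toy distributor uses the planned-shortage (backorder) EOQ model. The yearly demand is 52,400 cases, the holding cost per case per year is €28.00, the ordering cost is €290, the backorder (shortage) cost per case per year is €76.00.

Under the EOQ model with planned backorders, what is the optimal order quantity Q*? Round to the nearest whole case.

1,219 cases

Basic EOQ = √(2·52,400·290/28) = 1,041.839
Backorder adjustment √((H+b)/b) = √((28+76)/76) = 1.1698
Q* = 1,041.839 × 1.1698 ≈ 1,218.74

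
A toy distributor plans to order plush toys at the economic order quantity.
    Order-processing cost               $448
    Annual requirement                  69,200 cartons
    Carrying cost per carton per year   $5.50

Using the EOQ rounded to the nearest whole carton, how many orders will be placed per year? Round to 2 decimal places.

20.61 orders per year

EOQ = √(2DS/H) = √(2 × 69,200 × 448 / 5.5)
    = √(11,273,309.09) ≈ 3,357.57 → Q = 3,358
N = D/Q = 69,200/3,358 ≈ 20.608 orders/yr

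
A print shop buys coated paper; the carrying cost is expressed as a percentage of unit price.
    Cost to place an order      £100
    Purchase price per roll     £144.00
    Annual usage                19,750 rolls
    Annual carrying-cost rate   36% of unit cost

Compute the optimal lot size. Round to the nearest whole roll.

276 rolls

Holding cost per roll per year: H = 36% × £144 = £51.8400
2DS/H = 2·19,750·100/51.84 = 76,195.99
EOQ = √76,195.99 ≈ 276.04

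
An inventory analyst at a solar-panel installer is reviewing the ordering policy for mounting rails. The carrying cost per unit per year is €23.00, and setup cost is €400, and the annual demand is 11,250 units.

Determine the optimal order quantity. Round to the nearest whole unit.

626 units

EOQ = √(2DS/H) = √(2 × 11,250 × 400 / 23)
    = √(391,304.35) ≈ 625.54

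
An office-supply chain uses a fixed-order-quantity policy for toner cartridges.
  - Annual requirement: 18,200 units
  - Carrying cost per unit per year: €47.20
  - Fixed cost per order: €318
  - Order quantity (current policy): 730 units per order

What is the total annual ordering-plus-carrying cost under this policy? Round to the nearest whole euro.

€25,156

Annual ordering cost = (D/Q)·S = (18,200/730) × 318 = €7,928.22
Annual holding cost  = (Q/2)·H = (730/2) × 47.2 = €17,228.00
Total = €7,928.22 + €17,228.00 = €25,156.22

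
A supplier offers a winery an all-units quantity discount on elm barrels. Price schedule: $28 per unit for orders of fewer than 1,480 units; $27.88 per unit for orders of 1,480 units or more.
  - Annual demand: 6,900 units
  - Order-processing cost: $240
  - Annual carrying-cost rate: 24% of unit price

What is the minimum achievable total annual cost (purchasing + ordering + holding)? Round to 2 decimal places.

$197,917.69

H₁ = 24%×$28 = $6.7200;  H₂ = 24%×$27.88 = $6.6912
EOQ₁ = √(2×6,900×240/6.7200) = 702.04  (< 1,480, feasible at tier 1)
EOQ₂ = √(2×6,900×240/6.6912) = 703.55  (< 1,480 → use Q = 1,480 at tier-2 price)
TC(tier 1 (EOQ₁), Q≈702.0) = $197,917.69
TC(tier 2, Q≈1,480.0) = $198,442.41
Minimum at tier 1 (EOQ₁): $197,917.69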